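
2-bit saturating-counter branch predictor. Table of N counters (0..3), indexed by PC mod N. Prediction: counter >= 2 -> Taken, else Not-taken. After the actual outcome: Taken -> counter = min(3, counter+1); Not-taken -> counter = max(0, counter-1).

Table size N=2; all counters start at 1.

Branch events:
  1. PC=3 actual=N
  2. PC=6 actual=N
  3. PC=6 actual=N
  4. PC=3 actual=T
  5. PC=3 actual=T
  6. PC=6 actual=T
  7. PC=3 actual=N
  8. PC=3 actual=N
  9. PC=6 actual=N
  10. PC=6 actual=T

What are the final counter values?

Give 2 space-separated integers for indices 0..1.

Ev 1: PC=3 idx=1 pred=N actual=N -> ctr[1]=0
Ev 2: PC=6 idx=0 pred=N actual=N -> ctr[0]=0
Ev 3: PC=6 idx=0 pred=N actual=N -> ctr[0]=0
Ev 4: PC=3 idx=1 pred=N actual=T -> ctr[1]=1
Ev 5: PC=3 idx=1 pred=N actual=T -> ctr[1]=2
Ev 6: PC=6 idx=0 pred=N actual=T -> ctr[0]=1
Ev 7: PC=3 idx=1 pred=T actual=N -> ctr[1]=1
Ev 8: PC=3 idx=1 pred=N actual=N -> ctr[1]=0
Ev 9: PC=6 idx=0 pred=N actual=N -> ctr[0]=0
Ev 10: PC=6 idx=0 pred=N actual=T -> ctr[0]=1

Answer: 1 0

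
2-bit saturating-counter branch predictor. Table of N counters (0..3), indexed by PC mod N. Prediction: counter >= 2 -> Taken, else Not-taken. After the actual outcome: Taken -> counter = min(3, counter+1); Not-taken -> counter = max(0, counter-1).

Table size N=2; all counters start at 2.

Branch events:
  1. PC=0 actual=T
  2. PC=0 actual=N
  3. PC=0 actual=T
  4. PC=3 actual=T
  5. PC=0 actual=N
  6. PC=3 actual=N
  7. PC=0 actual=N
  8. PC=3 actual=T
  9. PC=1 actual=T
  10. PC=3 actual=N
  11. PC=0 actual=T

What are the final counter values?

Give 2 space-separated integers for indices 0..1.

Answer: 2 2

Derivation:
Ev 1: PC=0 idx=0 pred=T actual=T -> ctr[0]=3
Ev 2: PC=0 idx=0 pred=T actual=N -> ctr[0]=2
Ev 3: PC=0 idx=0 pred=T actual=T -> ctr[0]=3
Ev 4: PC=3 idx=1 pred=T actual=T -> ctr[1]=3
Ev 5: PC=0 idx=0 pred=T actual=N -> ctr[0]=2
Ev 6: PC=3 idx=1 pred=T actual=N -> ctr[1]=2
Ev 7: PC=0 idx=0 pred=T actual=N -> ctr[0]=1
Ev 8: PC=3 idx=1 pred=T actual=T -> ctr[1]=3
Ev 9: PC=1 idx=1 pred=T actual=T -> ctr[1]=3
Ev 10: PC=3 idx=1 pred=T actual=N -> ctr[1]=2
Ev 11: PC=0 idx=0 pred=N actual=T -> ctr[0]=2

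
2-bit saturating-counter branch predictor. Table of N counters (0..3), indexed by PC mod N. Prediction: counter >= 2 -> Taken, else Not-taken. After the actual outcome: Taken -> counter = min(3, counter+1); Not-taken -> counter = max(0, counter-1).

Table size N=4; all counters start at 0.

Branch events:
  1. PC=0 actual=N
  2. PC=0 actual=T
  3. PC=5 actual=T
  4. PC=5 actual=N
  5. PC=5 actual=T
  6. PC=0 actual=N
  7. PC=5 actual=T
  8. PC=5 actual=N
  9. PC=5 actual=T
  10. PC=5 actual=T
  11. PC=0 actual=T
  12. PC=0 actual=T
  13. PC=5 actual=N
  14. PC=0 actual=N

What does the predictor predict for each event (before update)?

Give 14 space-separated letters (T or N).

Ev 1: PC=0 idx=0 pred=N actual=N -> ctr[0]=0
Ev 2: PC=0 idx=0 pred=N actual=T -> ctr[0]=1
Ev 3: PC=5 idx=1 pred=N actual=T -> ctr[1]=1
Ev 4: PC=5 idx=1 pred=N actual=N -> ctr[1]=0
Ev 5: PC=5 idx=1 pred=N actual=T -> ctr[1]=1
Ev 6: PC=0 idx=0 pred=N actual=N -> ctr[0]=0
Ev 7: PC=5 idx=1 pred=N actual=T -> ctr[1]=2
Ev 8: PC=5 idx=1 pred=T actual=N -> ctr[1]=1
Ev 9: PC=5 idx=1 pred=N actual=T -> ctr[1]=2
Ev 10: PC=5 idx=1 pred=T actual=T -> ctr[1]=3
Ev 11: PC=0 idx=0 pred=N actual=T -> ctr[0]=1
Ev 12: PC=0 idx=0 pred=N actual=T -> ctr[0]=2
Ev 13: PC=5 idx=1 pred=T actual=N -> ctr[1]=2
Ev 14: PC=0 idx=0 pred=T actual=N -> ctr[0]=1

Answer: N N N N N N N T N T N N T T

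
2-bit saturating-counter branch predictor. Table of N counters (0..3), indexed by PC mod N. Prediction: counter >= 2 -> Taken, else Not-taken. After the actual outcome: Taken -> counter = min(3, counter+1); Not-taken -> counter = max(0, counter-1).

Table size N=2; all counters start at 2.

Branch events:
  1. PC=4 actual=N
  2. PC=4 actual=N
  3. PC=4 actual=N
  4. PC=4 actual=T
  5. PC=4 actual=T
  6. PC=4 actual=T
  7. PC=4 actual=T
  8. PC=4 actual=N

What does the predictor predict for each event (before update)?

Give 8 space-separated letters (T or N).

Ev 1: PC=4 idx=0 pred=T actual=N -> ctr[0]=1
Ev 2: PC=4 idx=0 pred=N actual=N -> ctr[0]=0
Ev 3: PC=4 idx=0 pred=N actual=N -> ctr[0]=0
Ev 4: PC=4 idx=0 pred=N actual=T -> ctr[0]=1
Ev 5: PC=4 idx=0 pred=N actual=T -> ctr[0]=2
Ev 6: PC=4 idx=0 pred=T actual=T -> ctr[0]=3
Ev 7: PC=4 idx=0 pred=T actual=T -> ctr[0]=3
Ev 8: PC=4 idx=0 pred=T actual=N -> ctr[0]=2

Answer: T N N N N T T T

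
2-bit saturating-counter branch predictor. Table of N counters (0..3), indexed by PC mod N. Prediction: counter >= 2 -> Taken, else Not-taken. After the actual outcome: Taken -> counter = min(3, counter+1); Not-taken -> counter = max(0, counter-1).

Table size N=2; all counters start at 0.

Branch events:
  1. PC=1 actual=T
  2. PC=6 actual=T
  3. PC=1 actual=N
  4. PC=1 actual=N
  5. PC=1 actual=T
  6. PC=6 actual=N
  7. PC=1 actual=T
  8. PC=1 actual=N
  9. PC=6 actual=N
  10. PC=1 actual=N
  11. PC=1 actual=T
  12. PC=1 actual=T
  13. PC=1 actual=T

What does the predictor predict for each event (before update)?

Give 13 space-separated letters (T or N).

Answer: N N N N N N N T N N N N T

Derivation:
Ev 1: PC=1 idx=1 pred=N actual=T -> ctr[1]=1
Ev 2: PC=6 idx=0 pred=N actual=T -> ctr[0]=1
Ev 3: PC=1 idx=1 pred=N actual=N -> ctr[1]=0
Ev 4: PC=1 idx=1 pred=N actual=N -> ctr[1]=0
Ev 5: PC=1 idx=1 pred=N actual=T -> ctr[1]=1
Ev 6: PC=6 idx=0 pred=N actual=N -> ctr[0]=0
Ev 7: PC=1 idx=1 pred=N actual=T -> ctr[1]=2
Ev 8: PC=1 idx=1 pred=T actual=N -> ctr[1]=1
Ev 9: PC=6 idx=0 pred=N actual=N -> ctr[0]=0
Ev 10: PC=1 idx=1 pred=N actual=N -> ctr[1]=0
Ev 11: PC=1 idx=1 pred=N actual=T -> ctr[1]=1
Ev 12: PC=1 idx=1 pred=N actual=T -> ctr[1]=2
Ev 13: PC=1 idx=1 pred=T actual=T -> ctr[1]=3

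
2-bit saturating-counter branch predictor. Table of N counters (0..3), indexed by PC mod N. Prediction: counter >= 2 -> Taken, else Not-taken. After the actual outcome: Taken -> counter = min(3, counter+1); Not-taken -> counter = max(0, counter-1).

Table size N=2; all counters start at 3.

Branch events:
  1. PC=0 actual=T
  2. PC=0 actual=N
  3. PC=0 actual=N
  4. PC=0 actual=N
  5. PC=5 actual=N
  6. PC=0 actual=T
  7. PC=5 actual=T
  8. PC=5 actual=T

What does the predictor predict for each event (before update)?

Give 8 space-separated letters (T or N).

Answer: T T T N T N T T

Derivation:
Ev 1: PC=0 idx=0 pred=T actual=T -> ctr[0]=3
Ev 2: PC=0 idx=0 pred=T actual=N -> ctr[0]=2
Ev 3: PC=0 idx=0 pred=T actual=N -> ctr[0]=1
Ev 4: PC=0 idx=0 pred=N actual=N -> ctr[0]=0
Ev 5: PC=5 idx=1 pred=T actual=N -> ctr[1]=2
Ev 6: PC=0 idx=0 pred=N actual=T -> ctr[0]=1
Ev 7: PC=5 idx=1 pred=T actual=T -> ctr[1]=3
Ev 8: PC=5 idx=1 pred=T actual=T -> ctr[1]=3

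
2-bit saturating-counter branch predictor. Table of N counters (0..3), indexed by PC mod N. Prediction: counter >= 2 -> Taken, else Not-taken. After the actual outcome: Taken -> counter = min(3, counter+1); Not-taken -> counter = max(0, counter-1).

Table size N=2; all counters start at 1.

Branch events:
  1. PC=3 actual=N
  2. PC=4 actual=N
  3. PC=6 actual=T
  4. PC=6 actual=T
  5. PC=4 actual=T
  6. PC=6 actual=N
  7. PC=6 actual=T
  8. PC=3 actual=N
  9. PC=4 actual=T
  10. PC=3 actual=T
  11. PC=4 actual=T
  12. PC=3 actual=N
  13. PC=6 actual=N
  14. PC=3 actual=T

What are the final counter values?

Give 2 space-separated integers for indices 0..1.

Ev 1: PC=3 idx=1 pred=N actual=N -> ctr[1]=0
Ev 2: PC=4 idx=0 pred=N actual=N -> ctr[0]=0
Ev 3: PC=6 idx=0 pred=N actual=T -> ctr[0]=1
Ev 4: PC=6 idx=0 pred=N actual=T -> ctr[0]=2
Ev 5: PC=4 idx=0 pred=T actual=T -> ctr[0]=3
Ev 6: PC=6 idx=0 pred=T actual=N -> ctr[0]=2
Ev 7: PC=6 idx=0 pred=T actual=T -> ctr[0]=3
Ev 8: PC=3 idx=1 pred=N actual=N -> ctr[1]=0
Ev 9: PC=4 idx=0 pred=T actual=T -> ctr[0]=3
Ev 10: PC=3 idx=1 pred=N actual=T -> ctr[1]=1
Ev 11: PC=4 idx=0 pred=T actual=T -> ctr[0]=3
Ev 12: PC=3 idx=1 pred=N actual=N -> ctr[1]=0
Ev 13: PC=6 idx=0 pred=T actual=N -> ctr[0]=2
Ev 14: PC=3 idx=1 pred=N actual=T -> ctr[1]=1

Answer: 2 1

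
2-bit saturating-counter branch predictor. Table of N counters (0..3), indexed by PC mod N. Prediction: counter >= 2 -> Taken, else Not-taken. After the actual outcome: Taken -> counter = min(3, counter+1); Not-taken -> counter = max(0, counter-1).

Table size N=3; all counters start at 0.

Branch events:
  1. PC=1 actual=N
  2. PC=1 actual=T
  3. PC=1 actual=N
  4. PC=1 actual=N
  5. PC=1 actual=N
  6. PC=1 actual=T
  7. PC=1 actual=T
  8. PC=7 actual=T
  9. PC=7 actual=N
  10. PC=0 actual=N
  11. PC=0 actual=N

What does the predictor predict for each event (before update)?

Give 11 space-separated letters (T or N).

Ev 1: PC=1 idx=1 pred=N actual=N -> ctr[1]=0
Ev 2: PC=1 idx=1 pred=N actual=T -> ctr[1]=1
Ev 3: PC=1 idx=1 pred=N actual=N -> ctr[1]=0
Ev 4: PC=1 idx=1 pred=N actual=N -> ctr[1]=0
Ev 5: PC=1 idx=1 pred=N actual=N -> ctr[1]=0
Ev 6: PC=1 idx=1 pred=N actual=T -> ctr[1]=1
Ev 7: PC=1 idx=1 pred=N actual=T -> ctr[1]=2
Ev 8: PC=7 idx=1 pred=T actual=T -> ctr[1]=3
Ev 9: PC=7 idx=1 pred=T actual=N -> ctr[1]=2
Ev 10: PC=0 idx=0 pred=N actual=N -> ctr[0]=0
Ev 11: PC=0 idx=0 pred=N actual=N -> ctr[0]=0

Answer: N N N N N N N T T N N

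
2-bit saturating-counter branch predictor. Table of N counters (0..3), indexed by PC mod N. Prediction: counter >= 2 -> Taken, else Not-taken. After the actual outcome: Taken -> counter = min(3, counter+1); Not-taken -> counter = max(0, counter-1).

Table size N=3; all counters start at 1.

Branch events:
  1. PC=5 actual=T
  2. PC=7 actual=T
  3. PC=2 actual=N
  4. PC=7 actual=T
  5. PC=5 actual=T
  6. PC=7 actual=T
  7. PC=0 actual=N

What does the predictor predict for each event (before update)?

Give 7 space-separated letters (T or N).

Answer: N N T T N T N

Derivation:
Ev 1: PC=5 idx=2 pred=N actual=T -> ctr[2]=2
Ev 2: PC=7 idx=1 pred=N actual=T -> ctr[1]=2
Ev 3: PC=2 idx=2 pred=T actual=N -> ctr[2]=1
Ev 4: PC=7 idx=1 pred=T actual=T -> ctr[1]=3
Ev 5: PC=5 idx=2 pred=N actual=T -> ctr[2]=2
Ev 6: PC=7 idx=1 pred=T actual=T -> ctr[1]=3
Ev 7: PC=0 idx=0 pred=N actual=N -> ctr[0]=0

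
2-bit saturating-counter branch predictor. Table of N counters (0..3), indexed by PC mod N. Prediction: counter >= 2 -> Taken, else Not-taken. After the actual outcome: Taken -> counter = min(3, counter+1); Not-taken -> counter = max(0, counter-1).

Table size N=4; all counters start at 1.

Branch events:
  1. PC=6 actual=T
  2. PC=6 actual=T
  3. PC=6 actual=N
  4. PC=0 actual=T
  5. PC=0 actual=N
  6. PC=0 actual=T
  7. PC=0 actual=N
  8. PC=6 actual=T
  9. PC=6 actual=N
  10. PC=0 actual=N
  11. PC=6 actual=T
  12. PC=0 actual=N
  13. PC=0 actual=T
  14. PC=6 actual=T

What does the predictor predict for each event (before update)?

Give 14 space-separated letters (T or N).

Answer: N T T N T N T T T N T N N T

Derivation:
Ev 1: PC=6 idx=2 pred=N actual=T -> ctr[2]=2
Ev 2: PC=6 idx=2 pred=T actual=T -> ctr[2]=3
Ev 3: PC=6 idx=2 pred=T actual=N -> ctr[2]=2
Ev 4: PC=0 idx=0 pred=N actual=T -> ctr[0]=2
Ev 5: PC=0 idx=0 pred=T actual=N -> ctr[0]=1
Ev 6: PC=0 idx=0 pred=N actual=T -> ctr[0]=2
Ev 7: PC=0 idx=0 pred=T actual=N -> ctr[0]=1
Ev 8: PC=6 idx=2 pred=T actual=T -> ctr[2]=3
Ev 9: PC=6 idx=2 pred=T actual=N -> ctr[2]=2
Ev 10: PC=0 idx=0 pred=N actual=N -> ctr[0]=0
Ev 11: PC=6 idx=2 pred=T actual=T -> ctr[2]=3
Ev 12: PC=0 idx=0 pred=N actual=N -> ctr[0]=0
Ev 13: PC=0 idx=0 pred=N actual=T -> ctr[0]=1
Ev 14: PC=6 idx=2 pred=T actual=T -> ctr[2]=3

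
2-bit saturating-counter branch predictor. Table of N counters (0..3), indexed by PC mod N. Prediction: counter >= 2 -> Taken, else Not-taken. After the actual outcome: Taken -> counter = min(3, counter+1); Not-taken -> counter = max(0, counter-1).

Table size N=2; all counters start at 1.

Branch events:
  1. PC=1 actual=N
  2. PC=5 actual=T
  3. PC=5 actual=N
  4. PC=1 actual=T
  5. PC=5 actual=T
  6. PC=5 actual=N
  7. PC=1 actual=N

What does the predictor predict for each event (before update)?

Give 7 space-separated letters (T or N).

Ev 1: PC=1 idx=1 pred=N actual=N -> ctr[1]=0
Ev 2: PC=5 idx=1 pred=N actual=T -> ctr[1]=1
Ev 3: PC=5 idx=1 pred=N actual=N -> ctr[1]=0
Ev 4: PC=1 idx=1 pred=N actual=T -> ctr[1]=1
Ev 5: PC=5 idx=1 pred=N actual=T -> ctr[1]=2
Ev 6: PC=5 idx=1 pred=T actual=N -> ctr[1]=1
Ev 7: PC=1 idx=1 pred=N actual=N -> ctr[1]=0

Answer: N N N N N T N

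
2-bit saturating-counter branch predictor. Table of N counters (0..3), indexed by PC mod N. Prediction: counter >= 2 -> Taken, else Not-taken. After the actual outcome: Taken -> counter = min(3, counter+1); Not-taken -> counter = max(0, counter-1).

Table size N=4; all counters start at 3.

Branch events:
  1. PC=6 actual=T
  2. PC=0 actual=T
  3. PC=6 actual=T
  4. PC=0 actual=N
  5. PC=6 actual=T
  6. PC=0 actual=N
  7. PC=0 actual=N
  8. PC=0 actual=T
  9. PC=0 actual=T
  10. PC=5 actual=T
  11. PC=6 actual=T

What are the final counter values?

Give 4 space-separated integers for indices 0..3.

Ev 1: PC=6 idx=2 pred=T actual=T -> ctr[2]=3
Ev 2: PC=0 idx=0 pred=T actual=T -> ctr[0]=3
Ev 3: PC=6 idx=2 pred=T actual=T -> ctr[2]=3
Ev 4: PC=0 idx=0 pred=T actual=N -> ctr[0]=2
Ev 5: PC=6 idx=2 pred=T actual=T -> ctr[2]=3
Ev 6: PC=0 idx=0 pred=T actual=N -> ctr[0]=1
Ev 7: PC=0 idx=0 pred=N actual=N -> ctr[0]=0
Ev 8: PC=0 idx=0 pred=N actual=T -> ctr[0]=1
Ev 9: PC=0 idx=0 pred=N actual=T -> ctr[0]=2
Ev 10: PC=5 idx=1 pred=T actual=T -> ctr[1]=3
Ev 11: PC=6 idx=2 pred=T actual=T -> ctr[2]=3

Answer: 2 3 3 3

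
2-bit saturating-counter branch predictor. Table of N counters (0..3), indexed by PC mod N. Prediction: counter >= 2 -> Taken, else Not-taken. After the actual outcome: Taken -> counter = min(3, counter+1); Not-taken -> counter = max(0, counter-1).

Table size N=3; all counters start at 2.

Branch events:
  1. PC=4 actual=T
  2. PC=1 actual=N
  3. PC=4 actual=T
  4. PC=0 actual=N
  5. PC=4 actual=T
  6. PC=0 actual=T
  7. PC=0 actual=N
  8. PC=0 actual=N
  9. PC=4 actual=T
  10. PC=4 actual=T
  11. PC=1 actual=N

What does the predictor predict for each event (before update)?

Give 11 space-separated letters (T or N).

Ev 1: PC=4 idx=1 pred=T actual=T -> ctr[1]=3
Ev 2: PC=1 idx=1 pred=T actual=N -> ctr[1]=2
Ev 3: PC=4 idx=1 pred=T actual=T -> ctr[1]=3
Ev 4: PC=0 idx=0 pred=T actual=N -> ctr[0]=1
Ev 5: PC=4 idx=1 pred=T actual=T -> ctr[1]=3
Ev 6: PC=0 idx=0 pred=N actual=T -> ctr[0]=2
Ev 7: PC=0 idx=0 pred=T actual=N -> ctr[0]=1
Ev 8: PC=0 idx=0 pred=N actual=N -> ctr[0]=0
Ev 9: PC=4 idx=1 pred=T actual=T -> ctr[1]=3
Ev 10: PC=4 idx=1 pred=T actual=T -> ctr[1]=3
Ev 11: PC=1 idx=1 pred=T actual=N -> ctr[1]=2

Answer: T T T T T N T N T T T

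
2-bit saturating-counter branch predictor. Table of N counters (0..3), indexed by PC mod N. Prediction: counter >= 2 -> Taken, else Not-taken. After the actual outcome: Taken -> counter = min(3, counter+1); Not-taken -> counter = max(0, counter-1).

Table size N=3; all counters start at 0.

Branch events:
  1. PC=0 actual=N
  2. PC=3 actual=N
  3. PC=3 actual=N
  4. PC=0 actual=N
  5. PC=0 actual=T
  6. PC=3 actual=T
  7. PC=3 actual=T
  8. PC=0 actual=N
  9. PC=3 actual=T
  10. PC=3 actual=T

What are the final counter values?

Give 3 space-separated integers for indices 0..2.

Ev 1: PC=0 idx=0 pred=N actual=N -> ctr[0]=0
Ev 2: PC=3 idx=0 pred=N actual=N -> ctr[0]=0
Ev 3: PC=3 idx=0 pred=N actual=N -> ctr[0]=0
Ev 4: PC=0 idx=0 pred=N actual=N -> ctr[0]=0
Ev 5: PC=0 idx=0 pred=N actual=T -> ctr[0]=1
Ev 6: PC=3 idx=0 pred=N actual=T -> ctr[0]=2
Ev 7: PC=3 idx=0 pred=T actual=T -> ctr[0]=3
Ev 8: PC=0 idx=0 pred=T actual=N -> ctr[0]=2
Ev 9: PC=3 idx=0 pred=T actual=T -> ctr[0]=3
Ev 10: PC=3 idx=0 pred=T actual=T -> ctr[0]=3

Answer: 3 0 0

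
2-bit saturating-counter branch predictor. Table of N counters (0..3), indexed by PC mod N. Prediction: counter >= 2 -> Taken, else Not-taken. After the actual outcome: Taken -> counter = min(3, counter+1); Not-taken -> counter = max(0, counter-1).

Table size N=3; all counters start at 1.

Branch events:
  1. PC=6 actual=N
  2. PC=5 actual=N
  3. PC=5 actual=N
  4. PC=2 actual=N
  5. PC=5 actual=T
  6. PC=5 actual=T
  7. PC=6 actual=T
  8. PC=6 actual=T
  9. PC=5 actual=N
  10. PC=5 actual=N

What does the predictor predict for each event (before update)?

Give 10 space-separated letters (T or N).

Answer: N N N N N N N N T N

Derivation:
Ev 1: PC=6 idx=0 pred=N actual=N -> ctr[0]=0
Ev 2: PC=5 idx=2 pred=N actual=N -> ctr[2]=0
Ev 3: PC=5 idx=2 pred=N actual=N -> ctr[2]=0
Ev 4: PC=2 idx=2 pred=N actual=N -> ctr[2]=0
Ev 5: PC=5 idx=2 pred=N actual=T -> ctr[2]=1
Ev 6: PC=5 idx=2 pred=N actual=T -> ctr[2]=2
Ev 7: PC=6 idx=0 pred=N actual=T -> ctr[0]=1
Ev 8: PC=6 idx=0 pred=N actual=T -> ctr[0]=2
Ev 9: PC=5 idx=2 pred=T actual=N -> ctr[2]=1
Ev 10: PC=5 idx=2 pred=N actual=N -> ctr[2]=0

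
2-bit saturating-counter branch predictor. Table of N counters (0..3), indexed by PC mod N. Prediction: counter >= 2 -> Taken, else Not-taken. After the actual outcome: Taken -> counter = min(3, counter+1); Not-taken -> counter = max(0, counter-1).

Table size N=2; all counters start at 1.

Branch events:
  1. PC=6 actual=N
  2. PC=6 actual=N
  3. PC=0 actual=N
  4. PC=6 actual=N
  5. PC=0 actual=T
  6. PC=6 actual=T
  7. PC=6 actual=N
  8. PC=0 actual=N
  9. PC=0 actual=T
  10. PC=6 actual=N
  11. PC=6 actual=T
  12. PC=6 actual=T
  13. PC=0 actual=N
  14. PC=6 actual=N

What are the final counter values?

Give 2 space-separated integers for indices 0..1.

Ev 1: PC=6 idx=0 pred=N actual=N -> ctr[0]=0
Ev 2: PC=6 idx=0 pred=N actual=N -> ctr[0]=0
Ev 3: PC=0 idx=0 pred=N actual=N -> ctr[0]=0
Ev 4: PC=6 idx=0 pred=N actual=N -> ctr[0]=0
Ev 5: PC=0 idx=0 pred=N actual=T -> ctr[0]=1
Ev 6: PC=6 idx=0 pred=N actual=T -> ctr[0]=2
Ev 7: PC=6 idx=0 pred=T actual=N -> ctr[0]=1
Ev 8: PC=0 idx=0 pred=N actual=N -> ctr[0]=0
Ev 9: PC=0 idx=0 pred=N actual=T -> ctr[0]=1
Ev 10: PC=6 idx=0 pred=N actual=N -> ctr[0]=0
Ev 11: PC=6 idx=0 pred=N actual=T -> ctr[0]=1
Ev 12: PC=6 idx=0 pred=N actual=T -> ctr[0]=2
Ev 13: PC=0 idx=0 pred=T actual=N -> ctr[0]=1
Ev 14: PC=6 idx=0 pred=N actual=N -> ctr[0]=0

Answer: 0 1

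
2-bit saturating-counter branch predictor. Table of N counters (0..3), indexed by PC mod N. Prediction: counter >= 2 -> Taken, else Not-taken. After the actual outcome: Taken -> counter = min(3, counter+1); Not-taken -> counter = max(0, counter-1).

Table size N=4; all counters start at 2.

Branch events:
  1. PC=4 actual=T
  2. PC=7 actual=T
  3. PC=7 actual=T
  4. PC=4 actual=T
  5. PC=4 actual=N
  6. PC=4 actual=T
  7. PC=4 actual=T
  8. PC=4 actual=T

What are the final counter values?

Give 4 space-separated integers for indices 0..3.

Ev 1: PC=4 idx=0 pred=T actual=T -> ctr[0]=3
Ev 2: PC=7 idx=3 pred=T actual=T -> ctr[3]=3
Ev 3: PC=7 idx=3 pred=T actual=T -> ctr[3]=3
Ev 4: PC=4 idx=0 pred=T actual=T -> ctr[0]=3
Ev 5: PC=4 idx=0 pred=T actual=N -> ctr[0]=2
Ev 6: PC=4 idx=0 pred=T actual=T -> ctr[0]=3
Ev 7: PC=4 idx=0 pred=T actual=T -> ctr[0]=3
Ev 8: PC=4 idx=0 pred=T actual=T -> ctr[0]=3

Answer: 3 2 2 3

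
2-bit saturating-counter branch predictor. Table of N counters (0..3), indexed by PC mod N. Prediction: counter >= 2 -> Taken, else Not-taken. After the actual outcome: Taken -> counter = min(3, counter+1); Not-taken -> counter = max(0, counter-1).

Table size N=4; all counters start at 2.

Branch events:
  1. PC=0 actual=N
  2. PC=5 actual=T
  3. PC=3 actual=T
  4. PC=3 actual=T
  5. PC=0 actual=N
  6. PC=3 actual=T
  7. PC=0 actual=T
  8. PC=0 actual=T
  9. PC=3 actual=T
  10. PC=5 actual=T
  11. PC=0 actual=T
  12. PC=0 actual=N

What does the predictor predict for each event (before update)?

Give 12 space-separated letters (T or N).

Answer: T T T T N T N N T T T T

Derivation:
Ev 1: PC=0 idx=0 pred=T actual=N -> ctr[0]=1
Ev 2: PC=5 idx=1 pred=T actual=T -> ctr[1]=3
Ev 3: PC=3 idx=3 pred=T actual=T -> ctr[3]=3
Ev 4: PC=3 idx=3 pred=T actual=T -> ctr[3]=3
Ev 5: PC=0 idx=0 pred=N actual=N -> ctr[0]=0
Ev 6: PC=3 idx=3 pred=T actual=T -> ctr[3]=3
Ev 7: PC=0 idx=0 pred=N actual=T -> ctr[0]=1
Ev 8: PC=0 idx=0 pred=N actual=T -> ctr[0]=2
Ev 9: PC=3 idx=3 pred=T actual=T -> ctr[3]=3
Ev 10: PC=5 idx=1 pred=T actual=T -> ctr[1]=3
Ev 11: PC=0 idx=0 pred=T actual=T -> ctr[0]=3
Ev 12: PC=0 idx=0 pred=T actual=N -> ctr[0]=2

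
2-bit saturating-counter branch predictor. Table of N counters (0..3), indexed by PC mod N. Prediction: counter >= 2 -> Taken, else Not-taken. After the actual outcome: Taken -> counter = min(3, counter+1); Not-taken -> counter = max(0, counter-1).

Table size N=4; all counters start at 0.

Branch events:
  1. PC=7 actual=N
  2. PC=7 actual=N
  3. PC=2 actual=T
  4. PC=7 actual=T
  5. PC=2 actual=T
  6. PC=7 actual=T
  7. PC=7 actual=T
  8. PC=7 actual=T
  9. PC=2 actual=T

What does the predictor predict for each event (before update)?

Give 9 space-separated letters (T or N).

Ev 1: PC=7 idx=3 pred=N actual=N -> ctr[3]=0
Ev 2: PC=7 idx=3 pred=N actual=N -> ctr[3]=0
Ev 3: PC=2 idx=2 pred=N actual=T -> ctr[2]=1
Ev 4: PC=7 idx=3 pred=N actual=T -> ctr[3]=1
Ev 5: PC=2 idx=2 pred=N actual=T -> ctr[2]=2
Ev 6: PC=7 idx=3 pred=N actual=T -> ctr[3]=2
Ev 7: PC=7 idx=3 pred=T actual=T -> ctr[3]=3
Ev 8: PC=7 idx=3 pred=T actual=T -> ctr[3]=3
Ev 9: PC=2 idx=2 pred=T actual=T -> ctr[2]=3

Answer: N N N N N N T T T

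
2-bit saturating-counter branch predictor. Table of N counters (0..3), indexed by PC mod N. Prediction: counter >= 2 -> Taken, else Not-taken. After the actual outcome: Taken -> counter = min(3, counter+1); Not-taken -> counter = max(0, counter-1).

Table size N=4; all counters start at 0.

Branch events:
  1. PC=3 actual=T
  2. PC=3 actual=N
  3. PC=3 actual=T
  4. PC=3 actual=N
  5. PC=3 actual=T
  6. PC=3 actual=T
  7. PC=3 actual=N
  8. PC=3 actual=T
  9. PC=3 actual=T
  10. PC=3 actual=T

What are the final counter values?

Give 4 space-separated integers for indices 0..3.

Answer: 0 0 0 3

Derivation:
Ev 1: PC=3 idx=3 pred=N actual=T -> ctr[3]=1
Ev 2: PC=3 idx=3 pred=N actual=N -> ctr[3]=0
Ev 3: PC=3 idx=3 pred=N actual=T -> ctr[3]=1
Ev 4: PC=3 idx=3 pred=N actual=N -> ctr[3]=0
Ev 5: PC=3 idx=3 pred=N actual=T -> ctr[3]=1
Ev 6: PC=3 idx=3 pred=N actual=T -> ctr[3]=2
Ev 7: PC=3 idx=3 pred=T actual=N -> ctr[3]=1
Ev 8: PC=3 idx=3 pred=N actual=T -> ctr[3]=2
Ev 9: PC=3 idx=3 pred=T actual=T -> ctr[3]=3
Ev 10: PC=3 idx=3 pred=T actual=T -> ctr[3]=3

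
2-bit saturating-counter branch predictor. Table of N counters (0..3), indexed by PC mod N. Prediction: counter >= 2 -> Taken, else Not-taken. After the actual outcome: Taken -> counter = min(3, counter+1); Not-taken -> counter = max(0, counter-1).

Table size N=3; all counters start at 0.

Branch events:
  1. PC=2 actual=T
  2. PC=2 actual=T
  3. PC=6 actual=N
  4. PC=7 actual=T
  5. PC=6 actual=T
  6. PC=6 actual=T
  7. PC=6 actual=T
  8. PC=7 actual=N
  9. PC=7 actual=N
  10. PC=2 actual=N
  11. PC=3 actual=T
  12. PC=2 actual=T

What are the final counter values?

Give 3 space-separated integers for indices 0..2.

Ev 1: PC=2 idx=2 pred=N actual=T -> ctr[2]=1
Ev 2: PC=2 idx=2 pred=N actual=T -> ctr[2]=2
Ev 3: PC=6 idx=0 pred=N actual=N -> ctr[0]=0
Ev 4: PC=7 idx=1 pred=N actual=T -> ctr[1]=1
Ev 5: PC=6 idx=0 pred=N actual=T -> ctr[0]=1
Ev 6: PC=6 idx=0 pred=N actual=T -> ctr[0]=2
Ev 7: PC=6 idx=0 pred=T actual=T -> ctr[0]=3
Ev 8: PC=7 idx=1 pred=N actual=N -> ctr[1]=0
Ev 9: PC=7 idx=1 pred=N actual=N -> ctr[1]=0
Ev 10: PC=2 idx=2 pred=T actual=N -> ctr[2]=1
Ev 11: PC=3 idx=0 pred=T actual=T -> ctr[0]=3
Ev 12: PC=2 idx=2 pred=N actual=T -> ctr[2]=2

Answer: 3 0 2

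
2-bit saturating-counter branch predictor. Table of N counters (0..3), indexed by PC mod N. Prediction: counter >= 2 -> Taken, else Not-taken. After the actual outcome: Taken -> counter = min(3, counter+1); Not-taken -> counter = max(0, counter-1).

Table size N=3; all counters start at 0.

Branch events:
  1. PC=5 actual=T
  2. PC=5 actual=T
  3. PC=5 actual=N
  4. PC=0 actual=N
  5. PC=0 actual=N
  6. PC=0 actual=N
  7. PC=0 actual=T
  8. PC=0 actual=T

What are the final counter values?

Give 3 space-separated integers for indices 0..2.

Answer: 2 0 1

Derivation:
Ev 1: PC=5 idx=2 pred=N actual=T -> ctr[2]=1
Ev 2: PC=5 idx=2 pred=N actual=T -> ctr[2]=2
Ev 3: PC=5 idx=2 pred=T actual=N -> ctr[2]=1
Ev 4: PC=0 idx=0 pred=N actual=N -> ctr[0]=0
Ev 5: PC=0 idx=0 pred=N actual=N -> ctr[0]=0
Ev 6: PC=0 idx=0 pred=N actual=N -> ctr[0]=0
Ev 7: PC=0 idx=0 pred=N actual=T -> ctr[0]=1
Ev 8: PC=0 idx=0 pred=N actual=T -> ctr[0]=2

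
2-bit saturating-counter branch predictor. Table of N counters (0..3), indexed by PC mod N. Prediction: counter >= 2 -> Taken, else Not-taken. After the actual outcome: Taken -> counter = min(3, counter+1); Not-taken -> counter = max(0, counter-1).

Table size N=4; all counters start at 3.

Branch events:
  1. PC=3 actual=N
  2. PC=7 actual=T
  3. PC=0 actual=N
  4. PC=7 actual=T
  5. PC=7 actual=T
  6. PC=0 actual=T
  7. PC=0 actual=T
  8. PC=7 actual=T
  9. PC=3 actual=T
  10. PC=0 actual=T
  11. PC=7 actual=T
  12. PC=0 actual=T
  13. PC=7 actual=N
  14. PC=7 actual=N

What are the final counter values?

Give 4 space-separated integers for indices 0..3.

Ev 1: PC=3 idx=3 pred=T actual=N -> ctr[3]=2
Ev 2: PC=7 idx=3 pred=T actual=T -> ctr[3]=3
Ev 3: PC=0 idx=0 pred=T actual=N -> ctr[0]=2
Ev 4: PC=7 idx=3 pred=T actual=T -> ctr[3]=3
Ev 5: PC=7 idx=3 pred=T actual=T -> ctr[3]=3
Ev 6: PC=0 idx=0 pred=T actual=T -> ctr[0]=3
Ev 7: PC=0 idx=0 pred=T actual=T -> ctr[0]=3
Ev 8: PC=7 idx=3 pred=T actual=T -> ctr[3]=3
Ev 9: PC=3 idx=3 pred=T actual=T -> ctr[3]=3
Ev 10: PC=0 idx=0 pred=T actual=T -> ctr[0]=3
Ev 11: PC=7 idx=3 pred=T actual=T -> ctr[3]=3
Ev 12: PC=0 idx=0 pred=T actual=T -> ctr[0]=3
Ev 13: PC=7 idx=3 pred=T actual=N -> ctr[3]=2
Ev 14: PC=7 idx=3 pred=T actual=N -> ctr[3]=1

Answer: 3 3 3 1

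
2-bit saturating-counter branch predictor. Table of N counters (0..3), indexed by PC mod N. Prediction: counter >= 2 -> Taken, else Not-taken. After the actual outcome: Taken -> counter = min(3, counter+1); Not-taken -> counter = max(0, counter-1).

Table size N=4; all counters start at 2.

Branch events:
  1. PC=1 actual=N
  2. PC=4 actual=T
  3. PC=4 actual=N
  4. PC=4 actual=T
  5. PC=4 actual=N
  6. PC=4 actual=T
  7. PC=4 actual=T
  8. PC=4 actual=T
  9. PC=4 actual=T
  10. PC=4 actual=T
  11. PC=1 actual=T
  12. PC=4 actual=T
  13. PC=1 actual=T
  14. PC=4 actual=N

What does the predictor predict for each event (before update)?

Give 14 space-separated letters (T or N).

Answer: T T T T T T T T T T N T T T

Derivation:
Ev 1: PC=1 idx=1 pred=T actual=N -> ctr[1]=1
Ev 2: PC=4 idx=0 pred=T actual=T -> ctr[0]=3
Ev 3: PC=4 idx=0 pred=T actual=N -> ctr[0]=2
Ev 4: PC=4 idx=0 pred=T actual=T -> ctr[0]=3
Ev 5: PC=4 idx=0 pred=T actual=N -> ctr[0]=2
Ev 6: PC=4 idx=0 pred=T actual=T -> ctr[0]=3
Ev 7: PC=4 idx=0 pred=T actual=T -> ctr[0]=3
Ev 8: PC=4 idx=0 pred=T actual=T -> ctr[0]=3
Ev 9: PC=4 idx=0 pred=T actual=T -> ctr[0]=3
Ev 10: PC=4 idx=0 pred=T actual=T -> ctr[0]=3
Ev 11: PC=1 idx=1 pred=N actual=T -> ctr[1]=2
Ev 12: PC=4 idx=0 pred=T actual=T -> ctr[0]=3
Ev 13: PC=1 idx=1 pred=T actual=T -> ctr[1]=3
Ev 14: PC=4 idx=0 pred=T actual=N -> ctr[0]=2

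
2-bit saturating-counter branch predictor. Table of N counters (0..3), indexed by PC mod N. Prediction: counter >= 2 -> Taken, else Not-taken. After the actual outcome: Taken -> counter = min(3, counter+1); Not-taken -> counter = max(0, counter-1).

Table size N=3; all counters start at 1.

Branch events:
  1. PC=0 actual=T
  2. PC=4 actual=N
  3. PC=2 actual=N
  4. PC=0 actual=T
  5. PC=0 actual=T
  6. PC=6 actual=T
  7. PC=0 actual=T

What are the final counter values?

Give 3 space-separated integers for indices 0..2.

Answer: 3 0 0

Derivation:
Ev 1: PC=0 idx=0 pred=N actual=T -> ctr[0]=2
Ev 2: PC=4 idx=1 pred=N actual=N -> ctr[1]=0
Ev 3: PC=2 idx=2 pred=N actual=N -> ctr[2]=0
Ev 4: PC=0 idx=0 pred=T actual=T -> ctr[0]=3
Ev 5: PC=0 idx=0 pred=T actual=T -> ctr[0]=3
Ev 6: PC=6 idx=0 pred=T actual=T -> ctr[0]=3
Ev 7: PC=0 idx=0 pred=T actual=T -> ctr[0]=3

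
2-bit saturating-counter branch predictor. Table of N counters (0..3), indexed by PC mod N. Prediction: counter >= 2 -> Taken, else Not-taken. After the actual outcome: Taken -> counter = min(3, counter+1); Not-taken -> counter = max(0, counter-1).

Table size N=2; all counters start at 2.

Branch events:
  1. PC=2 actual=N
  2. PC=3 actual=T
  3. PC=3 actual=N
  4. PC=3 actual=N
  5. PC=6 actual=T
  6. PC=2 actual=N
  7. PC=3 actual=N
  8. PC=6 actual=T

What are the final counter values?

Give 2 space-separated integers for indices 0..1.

Answer: 2 0

Derivation:
Ev 1: PC=2 idx=0 pred=T actual=N -> ctr[0]=1
Ev 2: PC=3 idx=1 pred=T actual=T -> ctr[1]=3
Ev 3: PC=3 idx=1 pred=T actual=N -> ctr[1]=2
Ev 4: PC=3 idx=1 pred=T actual=N -> ctr[1]=1
Ev 5: PC=6 idx=0 pred=N actual=T -> ctr[0]=2
Ev 6: PC=2 idx=0 pred=T actual=N -> ctr[0]=1
Ev 7: PC=3 idx=1 pred=N actual=N -> ctr[1]=0
Ev 8: PC=6 idx=0 pred=N actual=T -> ctr[0]=2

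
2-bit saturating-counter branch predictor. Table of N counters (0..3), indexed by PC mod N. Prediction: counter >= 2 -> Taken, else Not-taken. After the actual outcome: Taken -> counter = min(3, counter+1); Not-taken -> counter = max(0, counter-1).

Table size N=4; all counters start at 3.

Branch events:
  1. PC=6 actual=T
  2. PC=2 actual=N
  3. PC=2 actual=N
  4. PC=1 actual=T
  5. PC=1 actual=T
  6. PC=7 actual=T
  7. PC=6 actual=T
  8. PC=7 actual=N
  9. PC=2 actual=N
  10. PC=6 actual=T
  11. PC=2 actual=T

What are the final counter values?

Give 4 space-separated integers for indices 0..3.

Ev 1: PC=6 idx=2 pred=T actual=T -> ctr[2]=3
Ev 2: PC=2 idx=2 pred=T actual=N -> ctr[2]=2
Ev 3: PC=2 idx=2 pred=T actual=N -> ctr[2]=1
Ev 4: PC=1 idx=1 pred=T actual=T -> ctr[1]=3
Ev 5: PC=1 idx=1 pred=T actual=T -> ctr[1]=3
Ev 6: PC=7 idx=3 pred=T actual=T -> ctr[3]=3
Ev 7: PC=6 idx=2 pred=N actual=T -> ctr[2]=2
Ev 8: PC=7 idx=3 pred=T actual=N -> ctr[3]=2
Ev 9: PC=2 idx=2 pred=T actual=N -> ctr[2]=1
Ev 10: PC=6 idx=2 pred=N actual=T -> ctr[2]=2
Ev 11: PC=2 idx=2 pred=T actual=T -> ctr[2]=3

Answer: 3 3 3 2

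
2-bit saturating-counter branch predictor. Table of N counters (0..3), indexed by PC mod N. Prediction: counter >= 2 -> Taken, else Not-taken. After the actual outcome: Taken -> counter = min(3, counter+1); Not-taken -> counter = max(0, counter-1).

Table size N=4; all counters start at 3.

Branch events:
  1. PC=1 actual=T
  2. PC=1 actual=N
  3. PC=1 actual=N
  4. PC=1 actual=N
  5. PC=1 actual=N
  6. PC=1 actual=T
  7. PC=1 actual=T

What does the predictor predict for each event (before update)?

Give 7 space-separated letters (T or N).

Ev 1: PC=1 idx=1 pred=T actual=T -> ctr[1]=3
Ev 2: PC=1 idx=1 pred=T actual=N -> ctr[1]=2
Ev 3: PC=1 idx=1 pred=T actual=N -> ctr[1]=1
Ev 4: PC=1 idx=1 pred=N actual=N -> ctr[1]=0
Ev 5: PC=1 idx=1 pred=N actual=N -> ctr[1]=0
Ev 6: PC=1 idx=1 pred=N actual=T -> ctr[1]=1
Ev 7: PC=1 idx=1 pred=N actual=T -> ctr[1]=2

Answer: T T T N N N N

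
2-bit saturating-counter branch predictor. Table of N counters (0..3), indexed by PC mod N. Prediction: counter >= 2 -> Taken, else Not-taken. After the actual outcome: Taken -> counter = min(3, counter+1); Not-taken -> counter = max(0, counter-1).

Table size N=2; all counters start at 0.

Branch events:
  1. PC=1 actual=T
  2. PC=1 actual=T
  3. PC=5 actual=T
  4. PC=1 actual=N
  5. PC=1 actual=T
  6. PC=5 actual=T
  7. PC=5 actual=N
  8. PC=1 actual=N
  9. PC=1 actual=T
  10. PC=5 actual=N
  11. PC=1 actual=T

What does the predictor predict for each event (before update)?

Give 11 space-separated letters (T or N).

Answer: N N T T T T T T N T N

Derivation:
Ev 1: PC=1 idx=1 pred=N actual=T -> ctr[1]=1
Ev 2: PC=1 idx=1 pred=N actual=T -> ctr[1]=2
Ev 3: PC=5 idx=1 pred=T actual=T -> ctr[1]=3
Ev 4: PC=1 idx=1 pred=T actual=N -> ctr[1]=2
Ev 5: PC=1 idx=1 pred=T actual=T -> ctr[1]=3
Ev 6: PC=5 idx=1 pred=T actual=T -> ctr[1]=3
Ev 7: PC=5 idx=1 pred=T actual=N -> ctr[1]=2
Ev 8: PC=1 idx=1 pred=T actual=N -> ctr[1]=1
Ev 9: PC=1 idx=1 pred=N actual=T -> ctr[1]=2
Ev 10: PC=5 idx=1 pred=T actual=N -> ctr[1]=1
Ev 11: PC=1 idx=1 pred=N actual=T -> ctr[1]=2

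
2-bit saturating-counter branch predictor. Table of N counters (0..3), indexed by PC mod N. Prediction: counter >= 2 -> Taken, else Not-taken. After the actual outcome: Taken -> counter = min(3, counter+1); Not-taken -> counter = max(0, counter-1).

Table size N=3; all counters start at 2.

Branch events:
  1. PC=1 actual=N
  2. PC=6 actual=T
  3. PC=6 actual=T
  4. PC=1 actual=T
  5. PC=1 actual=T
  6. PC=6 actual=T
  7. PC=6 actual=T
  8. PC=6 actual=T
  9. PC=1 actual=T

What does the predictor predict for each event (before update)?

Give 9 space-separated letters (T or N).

Ev 1: PC=1 idx=1 pred=T actual=N -> ctr[1]=1
Ev 2: PC=6 idx=0 pred=T actual=T -> ctr[0]=3
Ev 3: PC=6 idx=0 pred=T actual=T -> ctr[0]=3
Ev 4: PC=1 idx=1 pred=N actual=T -> ctr[1]=2
Ev 5: PC=1 idx=1 pred=T actual=T -> ctr[1]=3
Ev 6: PC=6 idx=0 pred=T actual=T -> ctr[0]=3
Ev 7: PC=6 idx=0 pred=T actual=T -> ctr[0]=3
Ev 8: PC=6 idx=0 pred=T actual=T -> ctr[0]=3
Ev 9: PC=1 idx=1 pred=T actual=T -> ctr[1]=3

Answer: T T T N T T T T T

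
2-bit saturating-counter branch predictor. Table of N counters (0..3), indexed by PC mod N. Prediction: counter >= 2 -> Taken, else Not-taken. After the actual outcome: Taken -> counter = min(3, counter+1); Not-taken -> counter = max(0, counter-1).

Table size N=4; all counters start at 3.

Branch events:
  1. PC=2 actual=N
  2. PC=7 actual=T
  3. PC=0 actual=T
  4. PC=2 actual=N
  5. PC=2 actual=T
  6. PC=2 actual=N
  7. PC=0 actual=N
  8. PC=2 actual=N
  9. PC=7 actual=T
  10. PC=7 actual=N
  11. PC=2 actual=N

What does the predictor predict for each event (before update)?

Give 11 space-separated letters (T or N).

Answer: T T T T N T T N T T N

Derivation:
Ev 1: PC=2 idx=2 pred=T actual=N -> ctr[2]=2
Ev 2: PC=7 idx=3 pred=T actual=T -> ctr[3]=3
Ev 3: PC=0 idx=0 pred=T actual=T -> ctr[0]=3
Ev 4: PC=2 idx=2 pred=T actual=N -> ctr[2]=1
Ev 5: PC=2 idx=2 pred=N actual=T -> ctr[2]=2
Ev 6: PC=2 idx=2 pred=T actual=N -> ctr[2]=1
Ev 7: PC=0 idx=0 pred=T actual=N -> ctr[0]=2
Ev 8: PC=2 idx=2 pred=N actual=N -> ctr[2]=0
Ev 9: PC=7 idx=3 pred=T actual=T -> ctr[3]=3
Ev 10: PC=7 idx=3 pred=T actual=N -> ctr[3]=2
Ev 11: PC=2 idx=2 pred=N actual=N -> ctr[2]=0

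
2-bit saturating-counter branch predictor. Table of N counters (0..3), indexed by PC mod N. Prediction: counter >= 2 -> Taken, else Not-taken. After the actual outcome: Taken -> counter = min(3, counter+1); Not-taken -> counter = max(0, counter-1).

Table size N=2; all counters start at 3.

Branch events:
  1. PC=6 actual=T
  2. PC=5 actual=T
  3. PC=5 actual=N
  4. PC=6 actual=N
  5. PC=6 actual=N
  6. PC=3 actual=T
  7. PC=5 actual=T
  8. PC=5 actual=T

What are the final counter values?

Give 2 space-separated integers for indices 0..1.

Answer: 1 3

Derivation:
Ev 1: PC=6 idx=0 pred=T actual=T -> ctr[0]=3
Ev 2: PC=5 idx=1 pred=T actual=T -> ctr[1]=3
Ev 3: PC=5 idx=1 pred=T actual=N -> ctr[1]=2
Ev 4: PC=6 idx=0 pred=T actual=N -> ctr[0]=2
Ev 5: PC=6 idx=0 pred=T actual=N -> ctr[0]=1
Ev 6: PC=3 idx=1 pred=T actual=T -> ctr[1]=3
Ev 7: PC=5 idx=1 pred=T actual=T -> ctr[1]=3
Ev 8: PC=5 idx=1 pred=T actual=T -> ctr[1]=3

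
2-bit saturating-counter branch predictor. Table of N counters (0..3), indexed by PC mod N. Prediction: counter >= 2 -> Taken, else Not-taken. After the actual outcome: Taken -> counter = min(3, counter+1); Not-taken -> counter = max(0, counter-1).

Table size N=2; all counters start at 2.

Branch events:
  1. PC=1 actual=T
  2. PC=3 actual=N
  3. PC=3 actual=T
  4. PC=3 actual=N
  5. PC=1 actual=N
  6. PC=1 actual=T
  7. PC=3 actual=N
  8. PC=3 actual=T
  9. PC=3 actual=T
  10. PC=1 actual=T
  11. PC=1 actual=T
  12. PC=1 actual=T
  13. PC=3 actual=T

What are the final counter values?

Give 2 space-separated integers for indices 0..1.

Answer: 2 3

Derivation:
Ev 1: PC=1 idx=1 pred=T actual=T -> ctr[1]=3
Ev 2: PC=3 idx=1 pred=T actual=N -> ctr[1]=2
Ev 3: PC=3 idx=1 pred=T actual=T -> ctr[1]=3
Ev 4: PC=3 idx=1 pred=T actual=N -> ctr[1]=2
Ev 5: PC=1 idx=1 pred=T actual=N -> ctr[1]=1
Ev 6: PC=1 idx=1 pred=N actual=T -> ctr[1]=2
Ev 7: PC=3 idx=1 pred=T actual=N -> ctr[1]=1
Ev 8: PC=3 idx=1 pred=N actual=T -> ctr[1]=2
Ev 9: PC=3 idx=1 pred=T actual=T -> ctr[1]=3
Ev 10: PC=1 idx=1 pred=T actual=T -> ctr[1]=3
Ev 11: PC=1 idx=1 pred=T actual=T -> ctr[1]=3
Ev 12: PC=1 idx=1 pred=T actual=T -> ctr[1]=3
Ev 13: PC=3 idx=1 pred=T actual=T -> ctr[1]=3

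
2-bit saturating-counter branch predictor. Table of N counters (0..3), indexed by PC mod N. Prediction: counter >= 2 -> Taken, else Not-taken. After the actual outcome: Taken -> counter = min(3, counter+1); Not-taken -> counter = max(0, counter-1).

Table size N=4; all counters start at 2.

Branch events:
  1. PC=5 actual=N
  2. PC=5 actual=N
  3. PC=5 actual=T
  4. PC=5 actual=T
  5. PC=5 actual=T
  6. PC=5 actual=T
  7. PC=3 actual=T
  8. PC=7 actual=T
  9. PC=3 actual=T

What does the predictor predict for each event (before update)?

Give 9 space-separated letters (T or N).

Ev 1: PC=5 idx=1 pred=T actual=N -> ctr[1]=1
Ev 2: PC=5 idx=1 pred=N actual=N -> ctr[1]=0
Ev 3: PC=5 idx=1 pred=N actual=T -> ctr[1]=1
Ev 4: PC=5 idx=1 pred=N actual=T -> ctr[1]=2
Ev 5: PC=5 idx=1 pred=T actual=T -> ctr[1]=3
Ev 6: PC=5 idx=1 pred=T actual=T -> ctr[1]=3
Ev 7: PC=3 idx=3 pred=T actual=T -> ctr[3]=3
Ev 8: PC=7 idx=3 pred=T actual=T -> ctr[3]=3
Ev 9: PC=3 idx=3 pred=T actual=T -> ctr[3]=3

Answer: T N N N T T T T T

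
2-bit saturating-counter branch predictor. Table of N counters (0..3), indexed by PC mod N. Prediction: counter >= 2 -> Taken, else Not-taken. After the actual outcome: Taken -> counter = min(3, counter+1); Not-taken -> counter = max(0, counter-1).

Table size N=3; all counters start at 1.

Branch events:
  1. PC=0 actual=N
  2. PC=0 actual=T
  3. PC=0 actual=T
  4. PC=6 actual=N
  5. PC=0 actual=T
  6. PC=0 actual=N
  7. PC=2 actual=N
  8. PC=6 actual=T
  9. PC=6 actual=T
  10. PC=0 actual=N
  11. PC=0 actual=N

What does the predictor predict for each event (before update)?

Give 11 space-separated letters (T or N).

Ev 1: PC=0 idx=0 pred=N actual=N -> ctr[0]=0
Ev 2: PC=0 idx=0 pred=N actual=T -> ctr[0]=1
Ev 3: PC=0 idx=0 pred=N actual=T -> ctr[0]=2
Ev 4: PC=6 idx=0 pred=T actual=N -> ctr[0]=1
Ev 5: PC=0 idx=0 pred=N actual=T -> ctr[0]=2
Ev 6: PC=0 idx=0 pred=T actual=N -> ctr[0]=1
Ev 7: PC=2 idx=2 pred=N actual=N -> ctr[2]=0
Ev 8: PC=6 idx=0 pred=N actual=T -> ctr[0]=2
Ev 9: PC=6 idx=0 pred=T actual=T -> ctr[0]=3
Ev 10: PC=0 idx=0 pred=T actual=N -> ctr[0]=2
Ev 11: PC=0 idx=0 pred=T actual=N -> ctr[0]=1

Answer: N N N T N T N N T T T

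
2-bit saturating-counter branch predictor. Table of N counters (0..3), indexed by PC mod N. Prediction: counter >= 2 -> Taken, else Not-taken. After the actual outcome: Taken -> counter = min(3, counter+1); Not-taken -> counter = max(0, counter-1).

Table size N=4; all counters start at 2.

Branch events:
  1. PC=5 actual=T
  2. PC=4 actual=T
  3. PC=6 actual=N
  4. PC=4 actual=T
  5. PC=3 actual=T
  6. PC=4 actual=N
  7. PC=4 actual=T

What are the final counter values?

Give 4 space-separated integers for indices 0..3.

Answer: 3 3 1 3

Derivation:
Ev 1: PC=5 idx=1 pred=T actual=T -> ctr[1]=3
Ev 2: PC=4 idx=0 pred=T actual=T -> ctr[0]=3
Ev 3: PC=6 idx=2 pred=T actual=N -> ctr[2]=1
Ev 4: PC=4 idx=0 pred=T actual=T -> ctr[0]=3
Ev 5: PC=3 idx=3 pred=T actual=T -> ctr[3]=3
Ev 6: PC=4 idx=0 pred=T actual=N -> ctr[0]=2
Ev 7: PC=4 idx=0 pred=T actual=T -> ctr[0]=3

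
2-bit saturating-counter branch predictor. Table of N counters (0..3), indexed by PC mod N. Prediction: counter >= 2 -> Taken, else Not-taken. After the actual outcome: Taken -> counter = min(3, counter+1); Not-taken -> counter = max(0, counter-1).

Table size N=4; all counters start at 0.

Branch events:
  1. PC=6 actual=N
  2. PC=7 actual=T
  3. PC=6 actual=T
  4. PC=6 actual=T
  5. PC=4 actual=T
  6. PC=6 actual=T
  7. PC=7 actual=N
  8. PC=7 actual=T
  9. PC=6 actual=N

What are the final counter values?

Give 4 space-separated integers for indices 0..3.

Ev 1: PC=6 idx=2 pred=N actual=N -> ctr[2]=0
Ev 2: PC=7 idx=3 pred=N actual=T -> ctr[3]=1
Ev 3: PC=6 idx=2 pred=N actual=T -> ctr[2]=1
Ev 4: PC=6 idx=2 pred=N actual=T -> ctr[2]=2
Ev 5: PC=4 idx=0 pred=N actual=T -> ctr[0]=1
Ev 6: PC=6 idx=2 pred=T actual=T -> ctr[2]=3
Ev 7: PC=7 idx=3 pred=N actual=N -> ctr[3]=0
Ev 8: PC=7 idx=3 pred=N actual=T -> ctr[3]=1
Ev 9: PC=6 idx=2 pred=T actual=N -> ctr[2]=2

Answer: 1 0 2 1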